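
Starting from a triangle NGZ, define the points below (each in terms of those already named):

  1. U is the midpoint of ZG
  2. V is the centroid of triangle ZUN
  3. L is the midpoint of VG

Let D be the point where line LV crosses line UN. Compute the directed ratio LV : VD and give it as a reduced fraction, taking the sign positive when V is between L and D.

LV:VD = -2

Assign N = (0, 0), G = (1, 0), Z = (0, 1) — the answer is frame-independent, so this choice is without loss of generality.
1. U is the midpoint of ZG ⇒ U = (1/2, 1/2)
2. V is the centroid of triangle ZUN ⇒ V = (1/6, 1/2)
3. L is the midpoint of VG ⇒ L = (7/12, 1/4)
line LV meets UN at D = (3/8, 3/8)
V = L + t·(D−L) with t = 2, so LV:VD = 2:-1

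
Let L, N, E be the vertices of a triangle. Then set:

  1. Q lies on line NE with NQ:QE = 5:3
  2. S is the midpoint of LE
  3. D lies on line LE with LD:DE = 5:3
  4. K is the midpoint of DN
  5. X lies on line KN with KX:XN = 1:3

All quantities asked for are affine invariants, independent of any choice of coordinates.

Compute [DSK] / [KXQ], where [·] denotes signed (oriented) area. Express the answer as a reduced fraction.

[DSK]:[KXQ] = 32/15

Choose coordinates L = (0, 0), N = (1, 0), E = (0, 1).
1. Q lies on line NE with NQ:QE = 5:3 ⇒ Q = (3/8, 5/8)
2. S is the midpoint of LE ⇒ S = (0, 1/2)
3. D lies on line LE with LD:DE = 5:3 ⇒ D = (0, 5/8)
4. K is the midpoint of DN ⇒ K = (1/2, 5/16)
5. X lies on line KN with KX:XN = 1:3 ⇒ X = (5/8, 15/64)
2·[DSK] = 1/16, 2·[KXQ] = 15/512
[DSK]:[KXQ] = 1/16:15/512 = 32/15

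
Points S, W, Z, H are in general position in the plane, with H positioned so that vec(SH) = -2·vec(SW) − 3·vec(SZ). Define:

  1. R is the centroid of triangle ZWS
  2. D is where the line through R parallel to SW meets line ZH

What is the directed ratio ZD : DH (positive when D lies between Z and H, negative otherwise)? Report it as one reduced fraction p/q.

ZD:DH = 1/5

Assign S = (0, 0), W = (1, 0), Z = (0, 1), H = (-2, -3) — the answer is frame-independent, so this choice is without loss of generality.
1. R is the centroid of triangle ZWS ⇒ R = (1/3, 1/3)
2. D is where the line through R parallel to SW meets line ZH ⇒ D = (-1/3, 1/3)
D = Z + t·(H−Z) with t = 1/6, so ZD:DH = t:(1−t) = 1/6:5/6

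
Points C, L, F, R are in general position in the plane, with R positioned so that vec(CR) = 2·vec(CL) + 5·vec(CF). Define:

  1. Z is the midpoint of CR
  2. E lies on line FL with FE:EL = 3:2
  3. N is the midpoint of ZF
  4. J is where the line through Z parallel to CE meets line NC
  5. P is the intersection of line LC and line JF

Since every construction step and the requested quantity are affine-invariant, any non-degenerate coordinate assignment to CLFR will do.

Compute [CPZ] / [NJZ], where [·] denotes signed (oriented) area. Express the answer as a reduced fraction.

[CPZ]:[NJZ] = 374/43

Work in coordinates with C = (0, 0), L = (1, 0), F = (0, 1), R = (2, 5).
1. Z is the midpoint of CR ⇒ Z = (1, 5/2)
2. E lies on line FL with FE:EL = 3:2 ⇒ E = (3/5, 2/5)
3. N is the midpoint of ZF ⇒ N = (1/2, 7/4)
4. J is where the line through Z parallel to CE meets line NC ⇒ J = (11/17, 77/34)
5. P is the intersection of line LC and line JF ⇒ P = (-22/43, 0)
2·[CPZ] = -55/43, 2·[NJZ] = -5/34
[CPZ]:[NJZ] = -55/43:-5/34 = 374/43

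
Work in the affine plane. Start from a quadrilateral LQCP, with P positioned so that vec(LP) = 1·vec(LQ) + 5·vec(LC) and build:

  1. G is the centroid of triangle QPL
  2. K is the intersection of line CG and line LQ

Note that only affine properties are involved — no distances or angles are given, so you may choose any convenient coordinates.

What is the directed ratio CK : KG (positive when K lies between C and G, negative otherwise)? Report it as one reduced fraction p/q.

Work in coordinates with L = (0, 0), Q = (1, 0), C = (0, 1), P = (1, 5).
1. G is the centroid of triangle QPL ⇒ G = (2/3, 5/3)
2. K is the intersection of line CG and line LQ ⇒ K = (-1, 0)
K = C + t·(G−C) with t = -3/2, so CK:KG = t:(1−t) = -3/2:5/2

CK:KG = -3/5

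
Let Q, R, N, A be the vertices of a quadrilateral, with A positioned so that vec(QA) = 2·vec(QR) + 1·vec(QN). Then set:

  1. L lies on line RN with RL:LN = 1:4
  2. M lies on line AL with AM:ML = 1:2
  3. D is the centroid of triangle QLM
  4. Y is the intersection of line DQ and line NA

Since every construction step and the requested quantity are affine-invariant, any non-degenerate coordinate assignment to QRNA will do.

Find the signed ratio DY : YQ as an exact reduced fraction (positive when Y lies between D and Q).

Work in coordinates with Q = (0, 0), R = (1, 0), N = (0, 1), A = (2, 1).
1. L lies on line RN with RL:LN = 1:4 ⇒ L = (4/5, 1/5)
2. M lies on line AL with AM:ML = 1:2 ⇒ M = (8/5, 11/15)
3. D is the centroid of triangle QLM ⇒ D = (4/5, 14/45)
4. Y is the intersection of line DQ and line NA ⇒ Y = (18/7, 1)
Y = D + t·(Q−D) with t = -31/14, so DY:YQ = t:(1−t) = -31/14:45/14

DY:YQ = -31/45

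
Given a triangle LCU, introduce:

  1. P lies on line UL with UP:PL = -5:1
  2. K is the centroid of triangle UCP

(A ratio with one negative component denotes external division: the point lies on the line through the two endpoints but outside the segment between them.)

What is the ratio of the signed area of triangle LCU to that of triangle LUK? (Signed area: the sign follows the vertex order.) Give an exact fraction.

[LCU]:[LUK] = -3

Set L = (0, 0), C = (1, 0), U = (0, 1); any affine frame gives the same invariant.
1. P lies on line UL with UP:PL = -5:1 ⇒ P = (0, -1/4)
2. K is the centroid of triangle UCP ⇒ K = (1/3, 1/4)
2·[LCU] = 1, 2·[LUK] = -1/3
[LCU]:[LUK] = 1:-1/3 = -3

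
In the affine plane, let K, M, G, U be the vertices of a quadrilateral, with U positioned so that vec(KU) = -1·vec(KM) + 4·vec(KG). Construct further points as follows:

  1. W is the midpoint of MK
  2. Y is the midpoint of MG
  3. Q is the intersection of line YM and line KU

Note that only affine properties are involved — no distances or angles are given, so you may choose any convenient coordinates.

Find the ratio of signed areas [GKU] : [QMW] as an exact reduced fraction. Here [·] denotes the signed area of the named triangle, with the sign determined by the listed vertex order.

Work in coordinates with K = (0, 0), M = (1, 0), G = (0, 1), U = (-1, 4).
1. W is the midpoint of MK ⇒ W = (1/2, 0)
2. Y is the midpoint of MG ⇒ Y = (1/2, 1/2)
3. Q is the intersection of line YM and line KU ⇒ Q = (-1/3, 4/3)
2·[GKU] = -1, 2·[QMW] = -2/3
[GKU]:[QMW] = -1:-2/3 = 3/2

[GKU]:[QMW] = 3/2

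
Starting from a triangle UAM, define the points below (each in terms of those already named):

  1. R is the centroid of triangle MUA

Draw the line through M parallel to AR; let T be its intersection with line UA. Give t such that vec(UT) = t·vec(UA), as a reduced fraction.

Assign U = (0, 0), A = (1, 0), M = (0, 1) — the answer is frame-independent, so this choice is without loss of generality.
1. R is the centroid of triangle MUA ⇒ R = (1/3, 1/3)
through M parallel to AR: direction (-2/3, 1/3); meets UA at T = (2, 0)
T = U + t·(A−U) with t = 2

t = 2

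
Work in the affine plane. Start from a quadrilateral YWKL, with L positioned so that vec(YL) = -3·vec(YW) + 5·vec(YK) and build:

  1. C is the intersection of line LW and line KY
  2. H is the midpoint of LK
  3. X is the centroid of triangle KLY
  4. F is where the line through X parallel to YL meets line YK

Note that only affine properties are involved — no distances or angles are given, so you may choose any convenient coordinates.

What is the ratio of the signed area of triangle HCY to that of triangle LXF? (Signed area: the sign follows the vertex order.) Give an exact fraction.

[HCY]:[LXF] = 45/8

Work in coordinates with Y = (0, 0), W = (1, 0), K = (0, 1), L = (-3, 5).
1. C is the intersection of line LW and line KY ⇒ C = (0, 5/4)
2. H is the midpoint of LK ⇒ H = (-3/2, 3)
3. X is the centroid of triangle KLY ⇒ X = (-1, 2)
4. F is where the line through X parallel to YL meets line YK ⇒ F = (0, 1/3)
2·[HCY] = -15/8, 2·[LXF] = -1/3
[HCY]:[LXF] = -15/8:-1/3 = 45/8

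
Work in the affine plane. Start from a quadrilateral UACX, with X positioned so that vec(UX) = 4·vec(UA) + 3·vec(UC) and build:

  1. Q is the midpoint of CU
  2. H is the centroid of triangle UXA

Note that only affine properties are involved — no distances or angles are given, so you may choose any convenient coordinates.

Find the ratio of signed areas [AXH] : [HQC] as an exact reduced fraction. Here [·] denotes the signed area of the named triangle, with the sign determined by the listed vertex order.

[AXH]:[HQC] = -6/5

Choose coordinates U = (0, 0), A = (1, 0), C = (0, 1), X = (4, 3).
1. Q is the midpoint of CU ⇒ Q = (0, 1/2)
2. H is the centroid of triangle UXA ⇒ H = (5/3, 1)
2·[AXH] = 1, 2·[HQC] = -5/6
[AXH]:[HQC] = 1:-5/6 = -6/5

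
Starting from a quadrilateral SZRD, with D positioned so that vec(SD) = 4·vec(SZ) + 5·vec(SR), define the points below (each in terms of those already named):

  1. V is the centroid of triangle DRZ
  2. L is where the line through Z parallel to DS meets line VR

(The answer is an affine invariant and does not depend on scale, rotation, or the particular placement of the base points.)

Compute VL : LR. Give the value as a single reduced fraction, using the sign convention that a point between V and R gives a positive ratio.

Choose coordinates S = (0, 0), Z = (1, 0), R = (0, 1), D = (4, 5).
1. V is the centroid of triangle DRZ ⇒ V = (5/3, 2)
2. L is where the line through Z parallel to DS meets line VR ⇒ L = (45/13, 40/13)
L = V + t·(R−V) with t = -14/13, so VL:LR = t:(1−t) = -14/13:27/13

VL:LR = -14/27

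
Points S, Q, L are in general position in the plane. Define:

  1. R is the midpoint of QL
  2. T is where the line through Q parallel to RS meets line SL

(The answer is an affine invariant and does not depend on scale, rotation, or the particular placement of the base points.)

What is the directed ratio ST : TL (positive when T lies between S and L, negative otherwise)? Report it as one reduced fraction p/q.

ST:TL = -1/2

Work in coordinates with S = (0, 0), Q = (1, 0), L = (0, 1).
1. R is the midpoint of QL ⇒ R = (1/2, 1/2)
2. T is where the line through Q parallel to RS meets line SL ⇒ T = (0, -1)
T = S + t·(L−S) with t = -1, so ST:TL = t:(1−t) = -1:2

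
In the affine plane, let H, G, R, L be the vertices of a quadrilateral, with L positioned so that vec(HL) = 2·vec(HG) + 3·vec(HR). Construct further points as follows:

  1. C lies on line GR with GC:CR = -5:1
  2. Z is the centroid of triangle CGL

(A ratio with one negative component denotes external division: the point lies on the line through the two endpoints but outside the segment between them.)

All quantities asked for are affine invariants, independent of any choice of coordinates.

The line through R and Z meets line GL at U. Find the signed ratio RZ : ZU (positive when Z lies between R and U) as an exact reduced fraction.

Set H = (0, 0), G = (1, 0), R = (0, 1), L = (2, 3); any affine frame gives the same invariant.
1. C lies on line GR with GC:CR = -5:1 ⇒ C = (-1/4, 5/4)
2. Z is the centroid of triangle CGL ⇒ Z = (11/12, 17/12)
line RZ meets GL at U = (11/7, 12/7)
Z = R + t·(U−R) with t = 7/12, so RZ:ZU = 7/12:5/12

RZ:ZU = 7/5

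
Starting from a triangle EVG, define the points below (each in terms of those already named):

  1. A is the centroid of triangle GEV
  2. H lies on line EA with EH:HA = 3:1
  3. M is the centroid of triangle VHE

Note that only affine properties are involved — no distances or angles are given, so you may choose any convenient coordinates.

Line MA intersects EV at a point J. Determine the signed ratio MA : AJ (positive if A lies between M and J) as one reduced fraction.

Assign E = (0, 0), V = (1, 0), G = (0, 1) — the answer is frame-independent, so this choice is without loss of generality.
1. A is the centroid of triangle GEV ⇒ A = (1/3, 1/3)
2. H lies on line EA with EH:HA = 3:1 ⇒ H = (1/4, 1/4)
3. M is the centroid of triangle VHE ⇒ M = (5/12, 1/12)
line MA meets EV at J = (4/9, 0)
A = M + t·(J−M) with t = -3, so MA:AJ = -3:4

MA:AJ = -3/4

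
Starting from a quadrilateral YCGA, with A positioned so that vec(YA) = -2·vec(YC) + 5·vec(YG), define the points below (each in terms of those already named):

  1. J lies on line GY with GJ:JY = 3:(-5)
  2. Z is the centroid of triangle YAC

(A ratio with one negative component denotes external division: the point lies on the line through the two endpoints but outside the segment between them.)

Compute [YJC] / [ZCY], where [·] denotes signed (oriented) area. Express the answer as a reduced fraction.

[YJC]:[ZCY] = 3/2

Choose coordinates Y = (0, 0), C = (1, 0), G = (0, 1), A = (-2, 5).
1. J lies on line GY with GJ:JY = 3:(-5) ⇒ J = (0, 5/2)
2. Z is the centroid of triangle YAC ⇒ Z = (-1/3, 5/3)
2·[YJC] = -5/2, 2·[ZCY] = -5/3
[YJC]:[ZCY] = -5/2:-5/3 = 3/2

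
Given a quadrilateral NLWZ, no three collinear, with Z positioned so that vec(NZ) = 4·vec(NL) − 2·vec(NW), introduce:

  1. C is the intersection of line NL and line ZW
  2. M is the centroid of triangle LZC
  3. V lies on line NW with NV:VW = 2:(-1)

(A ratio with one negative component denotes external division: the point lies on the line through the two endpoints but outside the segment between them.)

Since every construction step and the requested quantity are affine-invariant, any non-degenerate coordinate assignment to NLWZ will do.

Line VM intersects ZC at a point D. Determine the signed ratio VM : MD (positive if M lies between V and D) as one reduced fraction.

VM:MD = -13

Choose coordinates N = (0, 0), L = (1, 0), W = (0, 1), Z = (4, -2).
1. C is the intersection of line NL and line ZW ⇒ C = (4/3, 0)
2. M is the centroid of triangle LZC ⇒ M = (19/9, -2/3)
3. V lies on line NW with NV:VW = 2:(-1) ⇒ V = (0, 2)
line VM meets ZC at D = (76/39, -6/13)
M = V + t·(D−V) with t = 13/12, so VM:MD = 13/12:-1/12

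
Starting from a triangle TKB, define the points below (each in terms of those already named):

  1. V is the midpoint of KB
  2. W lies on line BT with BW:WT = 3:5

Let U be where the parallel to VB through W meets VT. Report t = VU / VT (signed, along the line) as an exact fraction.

t = 3/8

Set T = (0, 0), K = (1, 0), B = (0, 1); any affine frame gives the same invariant.
1. V is the midpoint of KB ⇒ V = (1/2, 1/2)
2. W lies on line BT with BW:WT = 3:5 ⇒ W = (0, 5/8)
through W parallel to VB: direction (-1/2, 1/2); meets VT at U = (5/16, 5/16)
U = V + t·(T−V) with t = 3/8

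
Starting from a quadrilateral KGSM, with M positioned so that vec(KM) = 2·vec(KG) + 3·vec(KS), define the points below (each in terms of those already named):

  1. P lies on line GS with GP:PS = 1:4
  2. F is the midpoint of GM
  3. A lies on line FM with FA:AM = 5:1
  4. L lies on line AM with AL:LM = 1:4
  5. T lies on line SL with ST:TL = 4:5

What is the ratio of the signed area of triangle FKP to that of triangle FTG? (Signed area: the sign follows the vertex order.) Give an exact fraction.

[FKP]:[FTG] = 81/100

Assign K = (0, 0), G = (1, 0), S = (0, 1), M = (2, 3) — the answer is frame-independent, so this choice is without loss of generality.
1. P lies on line GS with GP:PS = 1:4 ⇒ P = (4/5, 1/5)
2. F is the midpoint of GM ⇒ F = (3/2, 3/2)
3. A lies on line FM with FA:AM = 5:1 ⇒ A = (23/12, 11/4)
4. L lies on line AM with AL:LM = 1:4 ⇒ L = (29/15, 14/5)
5. T lies on line SL with ST:TL = 4:5 ⇒ T = (116/135, 9/5)
2·[FKP] = 9/10, 2·[FTG] = 10/9
[FKP]:[FTG] = 9/10:10/9 = 81/100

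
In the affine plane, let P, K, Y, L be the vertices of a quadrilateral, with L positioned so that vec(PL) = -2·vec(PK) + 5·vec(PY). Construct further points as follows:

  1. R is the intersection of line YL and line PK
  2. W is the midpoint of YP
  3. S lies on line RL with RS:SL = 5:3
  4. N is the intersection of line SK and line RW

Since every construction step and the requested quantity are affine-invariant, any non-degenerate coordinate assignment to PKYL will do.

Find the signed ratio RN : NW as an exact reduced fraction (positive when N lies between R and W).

RN:NW = -50/67

Work in coordinates with P = (0, 0), K = (1, 0), Y = (0, 1), L = (-2, 5).
1. R is the intersection of line YL and line PK ⇒ R = (1/2, 0)
2. W is the midpoint of YP ⇒ W = (0, 1/2)
3. S lies on line RL with RS:SL = 5:3 ⇒ S = (-17/16, 25/8)
4. N is the intersection of line SK and line RW ⇒ N = (67/34, -25/17)
N = R + t·(W−R) with t = -50/17, so RN:NW = t:(1−t) = -50/17:67/17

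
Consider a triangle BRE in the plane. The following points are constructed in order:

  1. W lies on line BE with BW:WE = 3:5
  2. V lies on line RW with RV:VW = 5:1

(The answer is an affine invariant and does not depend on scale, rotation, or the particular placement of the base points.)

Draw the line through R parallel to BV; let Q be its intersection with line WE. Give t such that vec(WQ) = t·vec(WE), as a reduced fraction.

Assign B = (0, 0), R = (1, 0), E = (0, 1) — the answer is frame-independent, so this choice is without loss of generality.
1. W lies on line BE with BW:WE = 3:5 ⇒ W = (0, 3/8)
2. V lies on line RW with RV:VW = 5:1 ⇒ V = (1/6, 5/16)
through R parallel to BV: direction (1/6, 5/16); meets WE at Q = (0, -15/8)
Q = W + t·(E−W) with t = -18/5

t = -18/5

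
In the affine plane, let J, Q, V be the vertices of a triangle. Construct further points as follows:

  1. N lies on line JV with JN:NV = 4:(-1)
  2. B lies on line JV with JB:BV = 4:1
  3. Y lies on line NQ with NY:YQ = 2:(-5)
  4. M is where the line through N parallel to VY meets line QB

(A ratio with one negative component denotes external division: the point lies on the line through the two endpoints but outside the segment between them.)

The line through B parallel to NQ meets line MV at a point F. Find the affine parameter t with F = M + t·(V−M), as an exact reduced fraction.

Assign J = (0, 0), Q = (1, 0), V = (0, 1) — the answer is frame-independent, so this choice is without loss of generality.
1. N lies on line JV with JN:NV = 4:(-1) ⇒ N = (0, 4/3)
2. B lies on line JV with JB:BV = 4:1 ⇒ B = (0, 4/5)
3. Y lies on line NQ with NY:YQ = 2:(-5) ⇒ Y = (-2/3, 20/9)
4. M is where the line through N parallel to VY meets line QB ⇒ M = (16/31, 12/31)
through B parallel to NQ: direction (1, -4/3); meets MV at F = (-48/35, 92/35)
F = M + t·(V−M) with t = 128/35

t = 128/35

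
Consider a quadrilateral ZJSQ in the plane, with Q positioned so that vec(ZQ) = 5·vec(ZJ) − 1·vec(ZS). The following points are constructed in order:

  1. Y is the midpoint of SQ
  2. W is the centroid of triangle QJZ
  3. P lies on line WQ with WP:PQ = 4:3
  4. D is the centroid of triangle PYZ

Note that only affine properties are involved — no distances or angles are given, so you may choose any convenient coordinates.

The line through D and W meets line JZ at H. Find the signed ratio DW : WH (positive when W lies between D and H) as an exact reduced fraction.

DW:WH = -2/7

Work in coordinates with Z = (0, 0), J = (1, 0), S = (0, 1), Q = (5, -1).
1. Y is the midpoint of SQ ⇒ Y = (5/2, 0)
2. W is the centroid of triangle QJZ ⇒ W = (2, -1/3)
3. P lies on line WQ with WP:PQ = 4:3 ⇒ P = (26/7, -5/7)
4. D is the centroid of triangle PYZ ⇒ D = (29/14, -5/21)
line DW meets JZ at H = (9/4, 0)
W = D + t·(H−D) with t = -2/5, so DW:WH = -2/5:7/5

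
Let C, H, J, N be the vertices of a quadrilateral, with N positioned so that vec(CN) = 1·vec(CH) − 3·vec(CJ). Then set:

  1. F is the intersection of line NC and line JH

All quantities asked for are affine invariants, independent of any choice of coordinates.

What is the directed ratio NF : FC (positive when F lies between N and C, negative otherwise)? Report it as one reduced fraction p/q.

NF:FC = -3

Assign C = (0, 0), H = (1, 0), J = (0, 1), N = (1, -3) — the answer is frame-independent, so this choice is without loss of generality.
1. F is the intersection of line NC and line JH ⇒ F = (-1/2, 3/2)
F = N + t·(C−N) with t = 3/2, so NF:FC = t:(1−t) = 3/2:-1/2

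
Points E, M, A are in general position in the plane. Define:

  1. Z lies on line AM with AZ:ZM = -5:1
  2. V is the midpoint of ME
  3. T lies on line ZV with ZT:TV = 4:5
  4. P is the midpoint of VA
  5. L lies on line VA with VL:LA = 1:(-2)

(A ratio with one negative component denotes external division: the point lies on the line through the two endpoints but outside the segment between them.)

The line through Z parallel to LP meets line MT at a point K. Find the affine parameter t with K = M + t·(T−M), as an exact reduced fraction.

t = -9/11

Work in coordinates with E = (0, 0), M = (1, 0), A = (0, 1).
1. Z lies on line AM with AZ:ZM = -5:1 ⇒ Z = (5/4, -1/4)
2. V is the midpoint of ME ⇒ V = (1/2, 0)
3. T lies on line ZV with ZT:TV = 4:5 ⇒ T = (11/12, -5/36)
4. P is the midpoint of VA ⇒ P = (1/4, 1/2)
5. L lies on line VA with VL:LA = 1:(-2) ⇒ L = (1, -1)
through Z parallel to LP: direction (-3/4, 3/2); meets MT at K = (47/44, 5/44)
K = M + t·(T−M) with t = -9/11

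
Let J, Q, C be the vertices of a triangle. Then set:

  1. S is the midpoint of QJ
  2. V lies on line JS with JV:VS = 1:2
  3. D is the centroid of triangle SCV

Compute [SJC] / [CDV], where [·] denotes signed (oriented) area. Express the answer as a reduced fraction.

Set J = (0, 0), Q = (1, 0), C = (0, 1); any affine frame gives the same invariant.
1. S is the midpoint of QJ ⇒ S = (1/2, 0)
2. V lies on line JS with JV:VS = 1:2 ⇒ V = (1/6, 0)
3. D is the centroid of triangle SCV ⇒ D = (2/9, 1/3)
2·[SJC] = -1/2, 2·[CDV] = -1/9
[SJC]:[CDV] = -1/2:-1/9 = 9/2

[SJC]:[CDV] = 9/2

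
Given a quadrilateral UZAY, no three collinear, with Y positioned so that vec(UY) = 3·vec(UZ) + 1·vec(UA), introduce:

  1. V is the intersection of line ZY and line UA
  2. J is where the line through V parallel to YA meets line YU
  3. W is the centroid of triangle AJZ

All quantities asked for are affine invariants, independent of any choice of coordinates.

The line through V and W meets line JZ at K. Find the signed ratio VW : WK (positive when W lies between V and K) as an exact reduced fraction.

VW:WK = -7/4

Work in coordinates with U = (0, 0), Z = (1, 0), A = (0, 1), Y = (3, 1).
1. V is the intersection of line ZY and line UA ⇒ V = (0, -1/2)
2. J is where the line through V parallel to YA meets line YU ⇒ J = (-3/2, -1/2)
3. W is the centroid of triangle AJZ ⇒ W = (-1/6, 1/6)
line VW meets JZ at K = (-1/14, -3/14)
W = V + t·(K−V) with t = 7/3, so VW:WK = 7/3:-4/3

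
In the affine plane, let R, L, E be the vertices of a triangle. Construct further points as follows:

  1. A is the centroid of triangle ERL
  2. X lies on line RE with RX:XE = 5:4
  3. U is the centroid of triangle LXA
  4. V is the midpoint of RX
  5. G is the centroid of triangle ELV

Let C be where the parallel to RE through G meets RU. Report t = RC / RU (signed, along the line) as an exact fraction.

Assign R = (0, 0), L = (1, 0), E = (0, 1) — the answer is frame-independent, so this choice is without loss of generality.
1. A is the centroid of triangle ERL ⇒ A = (1/3, 1/3)
2. X lies on line RE with RX:XE = 5:4 ⇒ X = (0, 5/9)
3. U is the centroid of triangle LXA ⇒ U = (4/9, 8/27)
4. V is the midpoint of RX ⇒ V = (0, 5/18)
5. G is the centroid of triangle ELV ⇒ G = (1/3, 23/54)
through G parallel to RE: direction (0, 1); meets RU at C = (1/3, 2/9)
C = R + t·(U−R) with t = 3/4

t = 3/4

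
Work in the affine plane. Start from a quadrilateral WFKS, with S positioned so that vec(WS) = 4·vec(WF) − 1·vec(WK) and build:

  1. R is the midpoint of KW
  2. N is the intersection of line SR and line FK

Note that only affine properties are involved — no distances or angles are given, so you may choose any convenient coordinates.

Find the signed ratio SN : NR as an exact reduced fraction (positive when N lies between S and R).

Choose coordinates W = (0, 0), F = (1, 0), K = (0, 1), S = (4, -1).
1. R is the midpoint of KW ⇒ R = (0, 1/2)
2. N is the intersection of line SR and line FK ⇒ N = (4/5, 1/5)
N = S + t·(R−S) with t = 4/5, so SN:NR = t:(1−t) = 4/5:1/5

SN:NR = 4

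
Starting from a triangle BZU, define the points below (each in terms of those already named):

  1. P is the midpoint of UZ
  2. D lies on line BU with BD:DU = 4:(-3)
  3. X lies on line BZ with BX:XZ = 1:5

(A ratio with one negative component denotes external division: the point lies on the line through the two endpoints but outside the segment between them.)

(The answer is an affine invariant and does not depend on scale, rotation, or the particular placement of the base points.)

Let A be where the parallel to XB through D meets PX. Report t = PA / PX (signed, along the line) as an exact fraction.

Choose coordinates B = (0, 0), Z = (1, 0), U = (0, 1).
1. P is the midpoint of UZ ⇒ P = (1/2, 1/2)
2. D lies on line BU with BD:DU = 4:(-3) ⇒ D = (0, 4)
3. X lies on line BZ with BX:XZ = 1:5 ⇒ X = (1/6, 0)
through D parallel to XB: direction (-1/6, 0); meets PX at A = (17/6, 4)
A = P + t·(X−P) with t = -7

t = -7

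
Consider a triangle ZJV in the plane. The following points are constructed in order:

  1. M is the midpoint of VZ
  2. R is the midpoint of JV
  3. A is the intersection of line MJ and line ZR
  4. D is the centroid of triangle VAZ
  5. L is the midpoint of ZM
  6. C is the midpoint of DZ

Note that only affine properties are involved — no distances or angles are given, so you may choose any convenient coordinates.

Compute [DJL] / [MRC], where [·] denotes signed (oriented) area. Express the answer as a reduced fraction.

Assign Z = (0, 0), J = (1, 0), V = (0, 1) — the answer is frame-independent, so this choice is without loss of generality.
1. M is the midpoint of VZ ⇒ M = (0, 1/2)
2. R is the midpoint of JV ⇒ R = (1/2, 1/2)
3. A is the intersection of line MJ and line ZR ⇒ A = (1/3, 1/3)
4. D is the centroid of triangle VAZ ⇒ D = (1/9, 4/9)
5. L is the midpoint of ZM ⇒ L = (0, 1/4)
6. C is the midpoint of DZ ⇒ C = (1/18, 2/9)
2·[DJL] = -2/9, 2·[MRC] = -5/36
[DJL]:[MRC] = -2/9:-5/36 = 8/5

[DJL]:[MRC] = 8/5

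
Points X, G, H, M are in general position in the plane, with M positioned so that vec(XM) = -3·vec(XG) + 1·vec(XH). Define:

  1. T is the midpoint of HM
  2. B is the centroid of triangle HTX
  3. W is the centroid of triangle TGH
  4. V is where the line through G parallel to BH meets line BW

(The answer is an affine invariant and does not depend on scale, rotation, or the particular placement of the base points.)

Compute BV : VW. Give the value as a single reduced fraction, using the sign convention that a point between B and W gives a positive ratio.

BV:VW = -15/13

Choose coordinates X = (0, 0), G = (1, 0), H = (0, 1), M = (-3, 1).
1. T is the midpoint of HM ⇒ T = (-3/2, 1)
2. B is the centroid of triangle HTX ⇒ B = (-1/2, 2/3)
3. W is the centroid of triangle TGH ⇒ W = (-1/6, 2/3)
4. V is where the line through G parallel to BH meets line BW ⇒ V = (2, 2/3)
V = B + t·(W−B) with t = 15/2, so BV:VW = t:(1−t) = 15/2:-13/2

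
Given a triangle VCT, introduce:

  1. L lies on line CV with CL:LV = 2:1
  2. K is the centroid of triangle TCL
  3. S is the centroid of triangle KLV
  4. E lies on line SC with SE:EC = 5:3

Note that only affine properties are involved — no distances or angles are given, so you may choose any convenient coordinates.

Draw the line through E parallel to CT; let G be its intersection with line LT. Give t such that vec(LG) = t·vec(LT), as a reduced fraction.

Choose coordinates V = (0, 0), C = (1, 0), T = (0, 1).
1. L lies on line CV with CL:LV = 2:1 ⇒ L = (1/3, 0)
2. K is the centroid of triangle TCL ⇒ K = (4/9, 1/3)
3. S is the centroid of triangle KLV ⇒ S = (7/27, 1/9)
4. E lies on line SC with SE:EC = 5:3 ⇒ E = (13/18, 1/24)
through E parallel to CT: direction (-1, 1); meets LT at G = (17/144, 31/48)
G = L + t·(T−L) with t = 31/48

t = 31/48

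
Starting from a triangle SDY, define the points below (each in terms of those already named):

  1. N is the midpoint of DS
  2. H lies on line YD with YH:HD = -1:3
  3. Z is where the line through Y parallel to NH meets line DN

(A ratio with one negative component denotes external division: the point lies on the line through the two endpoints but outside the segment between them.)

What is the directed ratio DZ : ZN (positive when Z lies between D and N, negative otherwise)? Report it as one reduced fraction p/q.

Assign S = (0, 0), D = (1, 0), Y = (0, 1) — the answer is frame-independent, so this choice is without loss of generality.
1. N is the midpoint of DS ⇒ N = (1/2, 0)
2. H lies on line YD with YH:HD = -1:3 ⇒ H = (-1/2, 3/2)
3. Z is where the line through Y parallel to NH meets line DN ⇒ Z = (2/3, 0)
Z = D + t·(N−D) with t = 2/3, so DZ:ZN = t:(1−t) = 2/3:1/3

DZ:ZN = 2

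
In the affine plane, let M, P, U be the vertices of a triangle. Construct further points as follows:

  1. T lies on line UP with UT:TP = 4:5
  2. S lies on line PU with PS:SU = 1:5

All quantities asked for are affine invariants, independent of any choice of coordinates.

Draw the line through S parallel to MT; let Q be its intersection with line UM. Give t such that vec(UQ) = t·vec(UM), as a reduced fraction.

t = 15/8

Work in coordinates with M = (0, 0), P = (1, 0), U = (0, 1).
1. T lies on line UP with UT:TP = 4:5 ⇒ T = (4/9, 5/9)
2. S lies on line PU with PS:SU = 1:5 ⇒ S = (5/6, 1/6)
through S parallel to MT: direction (4/9, 5/9); meets UM at Q = (0, -7/8)
Q = U + t·(M−U) with t = 15/8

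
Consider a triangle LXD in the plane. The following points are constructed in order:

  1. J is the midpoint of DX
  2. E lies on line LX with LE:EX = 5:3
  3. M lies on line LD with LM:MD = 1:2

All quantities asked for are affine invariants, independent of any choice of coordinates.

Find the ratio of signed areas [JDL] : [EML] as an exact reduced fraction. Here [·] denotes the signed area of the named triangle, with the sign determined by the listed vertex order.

Assign L = (0, 0), X = (1, 0), D = (0, 1) — the answer is frame-independent, so this choice is without loss of generality.
1. J is the midpoint of DX ⇒ J = (1/2, 1/2)
2. E lies on line LX with LE:EX = 5:3 ⇒ E = (5/8, 0)
3. M lies on line LD with LM:MD = 1:2 ⇒ M = (0, 1/3)
2·[JDL] = 1/2, 2·[EML] = 5/24
[JDL]:[EML] = 1/2:5/24 = 12/5

[JDL]:[EML] = 12/5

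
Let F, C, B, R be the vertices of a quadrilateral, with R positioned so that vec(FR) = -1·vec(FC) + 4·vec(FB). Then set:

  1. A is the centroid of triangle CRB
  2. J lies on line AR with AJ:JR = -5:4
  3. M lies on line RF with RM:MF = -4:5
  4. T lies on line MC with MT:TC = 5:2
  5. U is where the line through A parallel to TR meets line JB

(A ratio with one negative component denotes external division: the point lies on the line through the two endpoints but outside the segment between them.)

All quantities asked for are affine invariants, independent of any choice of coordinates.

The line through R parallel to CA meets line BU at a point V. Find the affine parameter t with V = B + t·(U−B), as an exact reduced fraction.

Choose coordinates F = (0, 0), C = (1, 0), B = (0, 1), R = (-1, 4).
1. A is the centroid of triangle CRB ⇒ A = (0, 5/3)
2. J lies on line AR with AJ:JR = -5:4 ⇒ J = (-5, 40/3)
3. M lies on line RF with RM:MF = -4:5 ⇒ M = (-5, 20)
4. T lies on line MC with MT:TC = 5:2 ⇒ T = (-5/7, 40/7)
5. U is where the line through A parallel to TR meets line JB ⇒ U = (-10/127, 455/381)
through R parallel to CA: direction (-1, 5/3); meets BU at V = (-5/3, 46/9)
V = B + t·(U−B) with t = 127/6

t = 127/6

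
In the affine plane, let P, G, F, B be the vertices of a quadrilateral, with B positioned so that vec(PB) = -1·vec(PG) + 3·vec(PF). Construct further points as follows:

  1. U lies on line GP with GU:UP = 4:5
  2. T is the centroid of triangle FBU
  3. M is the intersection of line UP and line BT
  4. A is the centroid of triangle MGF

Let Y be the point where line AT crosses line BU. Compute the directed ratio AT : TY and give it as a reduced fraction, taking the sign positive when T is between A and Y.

AT:TY = -57/5

Assign P = (0, 0), G = (1, 0), F = (0, 1), B = (-1, 3) — the answer is frame-independent, so this choice is without loss of generality.
1. U lies on line GP with GU:UP = 4:5 ⇒ U = (5/9, 0)
2. T is the centroid of triangle FBU ⇒ T = (-4/27, 4/3)
3. M is the intersection of line UP and line BT ⇒ M = (8/15, 0)
4. A is the centroid of triangle MGF ⇒ A = (23/45, 1/3)
line AT meets BU at Y = (-139/1539, 71/57)
T = A + t·(Y−A) with t = 57/52, so AT:TY = 57/52:-5/52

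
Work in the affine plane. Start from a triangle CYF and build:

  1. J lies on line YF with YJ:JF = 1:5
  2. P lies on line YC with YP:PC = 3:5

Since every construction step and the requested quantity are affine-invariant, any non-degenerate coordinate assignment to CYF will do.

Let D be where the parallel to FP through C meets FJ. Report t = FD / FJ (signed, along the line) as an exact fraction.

t = -2

Assign C = (0, 0), Y = (1, 0), F = (0, 1) — the answer is frame-independent, so this choice is without loss of generality.
1. J lies on line YF with YJ:JF = 1:5 ⇒ J = (5/6, 1/6)
2. P lies on line YC with YP:PC = 3:5 ⇒ P = (5/8, 0)
through C parallel to FP: direction (5/8, -1); meets FJ at D = (-5/3, 8/3)
D = F + t·(J−F) with t = -2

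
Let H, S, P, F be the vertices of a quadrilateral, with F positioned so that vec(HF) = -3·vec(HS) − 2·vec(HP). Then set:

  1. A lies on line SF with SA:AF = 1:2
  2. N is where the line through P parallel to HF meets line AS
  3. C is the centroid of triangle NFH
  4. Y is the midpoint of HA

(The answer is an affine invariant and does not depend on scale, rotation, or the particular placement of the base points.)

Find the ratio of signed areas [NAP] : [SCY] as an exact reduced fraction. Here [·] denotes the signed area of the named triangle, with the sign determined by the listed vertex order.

[NAP]:[SCY] = -234/19

Work in coordinates with H = (0, 0), S = (1, 0), P = (0, 1), F = (-3, -2).
1. A lies on line SF with SA:AF = 1:2 ⇒ A = (-1/3, -2/3)
2. N is where the line through P parallel to HF meets line AS ⇒ N = (-9, -5)
3. C is the centroid of triangle NFH ⇒ C = (-4, -7/3)
4. Y is the midpoint of HA ⇒ Y = (-1/6, -1/3)
2·[NAP] = 13, 2·[SCY] = -19/18
[NAP]:[SCY] = 13:-19/18 = -234/19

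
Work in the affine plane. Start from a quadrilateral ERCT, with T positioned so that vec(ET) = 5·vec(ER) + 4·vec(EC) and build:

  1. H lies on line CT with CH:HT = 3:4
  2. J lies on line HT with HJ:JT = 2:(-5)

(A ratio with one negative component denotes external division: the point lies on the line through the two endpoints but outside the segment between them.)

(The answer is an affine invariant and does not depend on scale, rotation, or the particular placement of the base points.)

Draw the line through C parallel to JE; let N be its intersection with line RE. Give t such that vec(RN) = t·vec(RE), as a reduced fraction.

t = 29/24

Set E = (0, 0), R = (1, 0), C = (0, 1), T = (5, 4); any affine frame gives the same invariant.
1. H lies on line CT with CH:HT = 3:4 ⇒ H = (15/7, 16/7)
2. J lies on line HT with HJ:JT = 2:(-5) ⇒ J = (5/21, 8/7)
through C parallel to JE: direction (-5/21, -8/7); meets RE at N = (-5/24, 0)
N = R + t·(E−R) with t = 29/24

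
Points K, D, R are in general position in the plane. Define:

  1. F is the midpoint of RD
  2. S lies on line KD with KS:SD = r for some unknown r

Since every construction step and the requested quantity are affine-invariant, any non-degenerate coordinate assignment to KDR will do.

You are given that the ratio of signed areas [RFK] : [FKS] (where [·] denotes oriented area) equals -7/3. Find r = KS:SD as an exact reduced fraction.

Work in coordinates with K = (0, 0), D = (1, 0), R = (0, 1).
1. F is the midpoint of RD ⇒ F = (1/2, 1/2)
2. With KS:SD = r, write λ = r/(r+1) so S = K + λ·(D−K); S is affine-linear in λ
Every point depending on S is an affine combination of S and λ-independent points, so each such coordinate is linear in λ; the λ² term in each signed area is a multiple of (D−K)×(D−K) = 0, so 2·[RFK] and 2·[FKS] are each linear in λ. Evaluating at λ=0 and λ=1:
  2·[RFK] = -1/2,   2·[FKS] = 1/2·λ
So [RFK]:[FKS] = (-1/2) / (1/2·λ). Setting this equal to -7/3:
  -1/2 = -7/3·(1/2·λ)  ⇒  λ = 3/7
Then r = λ/(1−λ) = (3/7)/(4/7) = 3/4. Check: with r = 3/4, S = (3/7, 0) and [RFK]:[FKS] = -7/3 as required.

r = 3/4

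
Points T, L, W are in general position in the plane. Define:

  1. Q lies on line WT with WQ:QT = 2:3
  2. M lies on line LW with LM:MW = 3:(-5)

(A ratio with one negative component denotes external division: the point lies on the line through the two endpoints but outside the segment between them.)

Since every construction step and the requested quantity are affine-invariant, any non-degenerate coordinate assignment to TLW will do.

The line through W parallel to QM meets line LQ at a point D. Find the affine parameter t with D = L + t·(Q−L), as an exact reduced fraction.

Work in coordinates with T = (0, 0), L = (1, 0), W = (0, 1).
1. Q lies on line WT with WQ:QT = 2:3 ⇒ Q = (0, 3/5)
2. M lies on line LW with LM:MW = 3:(-5) ⇒ M = (5/2, -3/2)
through W parallel to QM: direction (5/2, -21/10); meets LQ at D = (5/3, -2/5)
D = L + t·(Q−L) with t = -2/3

t = -2/3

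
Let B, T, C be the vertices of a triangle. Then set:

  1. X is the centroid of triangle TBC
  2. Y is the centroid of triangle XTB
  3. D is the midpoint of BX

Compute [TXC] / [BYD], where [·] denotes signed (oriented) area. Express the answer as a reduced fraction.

Assign B = (0, 0), T = (1, 0), C = (0, 1) — the answer is frame-independent, so this choice is without loss of generality.
1. X is the centroid of triangle TBC ⇒ X = (1/3, 1/3)
2. Y is the centroid of triangle XTB ⇒ Y = (4/9, 1/9)
3. D is the midpoint of BX ⇒ D = (1/6, 1/6)
2·[TXC] = -1/3, 2·[BYD] = 1/18
[TXC]:[BYD] = -1/3:1/18 = -6

[TXC]:[BYD] = -6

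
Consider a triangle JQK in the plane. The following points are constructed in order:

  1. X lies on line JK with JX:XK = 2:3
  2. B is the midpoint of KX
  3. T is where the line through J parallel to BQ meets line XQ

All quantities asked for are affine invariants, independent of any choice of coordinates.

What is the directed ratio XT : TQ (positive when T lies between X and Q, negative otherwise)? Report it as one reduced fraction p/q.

XT:TQ = -4/7

Set J = (0, 0), Q = (1, 0), K = (0, 1); any affine frame gives the same invariant.
1. X lies on line JK with JX:XK = 2:3 ⇒ X = (0, 2/5)
2. B is the midpoint of KX ⇒ B = (0, 7/10)
3. T is where the line through J parallel to BQ meets line XQ ⇒ T = (-4/3, 14/15)
T = X + t·(Q−X) with t = -4/3, so XT:TQ = t:(1−t) = -4/3:7/3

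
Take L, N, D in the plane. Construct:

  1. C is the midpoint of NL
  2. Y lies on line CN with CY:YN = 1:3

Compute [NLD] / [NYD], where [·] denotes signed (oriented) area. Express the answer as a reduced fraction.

Work in coordinates with L = (0, 0), N = (1, 0), D = (0, 1).
1. C is the midpoint of NL ⇒ C = (1/2, 0)
2. Y lies on line CN with CY:YN = 1:3 ⇒ Y = (5/8, 0)
2·[NLD] = -1, 2·[NYD] = -3/8
[NLD]:[NYD] = -1:-3/8 = 8/3

[NLD]:[NYD] = 8/3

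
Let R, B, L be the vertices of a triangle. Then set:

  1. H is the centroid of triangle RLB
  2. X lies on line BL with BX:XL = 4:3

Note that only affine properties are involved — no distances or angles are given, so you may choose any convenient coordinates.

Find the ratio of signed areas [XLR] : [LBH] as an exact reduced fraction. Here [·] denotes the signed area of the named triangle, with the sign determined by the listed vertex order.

[XLR]:[LBH] = -9/7

Set R = (0, 0), B = (1, 0), L = (0, 1); any affine frame gives the same invariant.
1. H is the centroid of triangle RLB ⇒ H = (1/3, 1/3)
2. X lies on line BL with BX:XL = 4:3 ⇒ X = (3/7, 4/7)
2·[XLR] = 3/7, 2·[LBH] = -1/3
[XLR]:[LBH] = 3/7:-1/3 = -9/7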